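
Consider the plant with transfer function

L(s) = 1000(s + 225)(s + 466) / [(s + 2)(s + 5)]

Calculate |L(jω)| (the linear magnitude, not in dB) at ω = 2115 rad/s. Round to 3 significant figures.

At s = jω = j2115:
zero (s+225): 225 + j2115 → |·| = √(225²+2115²) = √4523850 ≈ 2126.9, ∠ = arctan(2115/225) ≈ 83.93°
zero (s+466): 466 + j2115 → |·| = √(466²+2115²) = √4690381 ≈ 2165.7, ∠ = arctan(2115/466) ≈ 77.57°
pole (s+2): 2 + j2115 → |·| = √(2²+2115²) = √4473229 ≈ 2115, ∠ = arctan(2115/2) ≈ 89.95°
pole (s+5): 5 + j2115 → |·| = √(5²+2115²) = √4473250 ≈ 2115, ∠ = arctan(2115/5) ≈ 89.86°
|L| = 1000 · 4.6062e+06 / 4.4732e+06 ≈ 1029.7

1.03e+03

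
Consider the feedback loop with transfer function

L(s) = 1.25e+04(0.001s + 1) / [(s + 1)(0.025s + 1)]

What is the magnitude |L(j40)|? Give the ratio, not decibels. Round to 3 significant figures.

At ω = 40 rad/s:
zero (1 + j40·0.001) = 1 + j0.04 → |·| ≈ 1.0008, ∠ ≈ 2.29°
pole (1 + j40·1) = 1 + j40 → |·| ≈ 40.012, ∠ ≈ 88.57°
pole (1 + j40·0.025) = 1 + j1 → |·| ≈ 1.4142, ∠ ≈ 45.00°
|L| = 1.25e+04 · 1.0008 / (40.012 · 1.4142) ≈ 221.08

221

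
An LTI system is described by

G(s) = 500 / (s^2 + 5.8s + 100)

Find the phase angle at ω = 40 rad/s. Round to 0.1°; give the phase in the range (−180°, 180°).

-171.2°

At s = jω = j40:
quadratic: (j40)² + 5.8·j40 + 100 = -1500 + j232 → |·| ≈ 1517.8, ∠ ≈ 171.21°
∠G = 0.00° − 171.21° = -171.21°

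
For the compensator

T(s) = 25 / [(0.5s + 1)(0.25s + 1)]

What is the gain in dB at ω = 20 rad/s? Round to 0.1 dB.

-6.2 dB

At ω = 20 rad/s:
pole (1 + j20·0.5) = 1 + j10 → |·| ≈ 10.05, ∠ ≈ 84.29°
pole (1 + j20·0.25) = 1 + j5 → |·| ≈ 5.099, ∠ ≈ 78.69°
|T| = 25 · 1 / (10.05 · 5.099) ≈ 0.48785
Gain = 20 log₁₀(0.48785) ≈ -6.23 dB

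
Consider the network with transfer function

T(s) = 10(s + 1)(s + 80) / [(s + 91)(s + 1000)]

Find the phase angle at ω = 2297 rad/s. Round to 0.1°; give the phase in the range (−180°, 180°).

At s = jω = j2297:
zero (s+1): 1 + j2297 → |·| = √(1²+2297²) = √5276210 ≈ 2297, ∠ = arctan(2297/1) ≈ 89.98°
zero (s+80): 80 + j2297 → |·| = √(80²+2297²) = √5282609 ≈ 2298.4, ∠ = arctan(2297/80) ≈ 88.01°
pole (s+91): 91 + j2297 → |·| = √(91²+2297²) = √5284490 ≈ 2298.8, ∠ = arctan(2297/91) ≈ 87.73°
pole (s+1000): 1000 + j2297 → |·| = √(1000²+2297²) = √6276209 ≈ 2505.2, ∠ = arctan(2297/1000) ≈ 66.47°
∠T = 177.99° − 154.20° = 23.79°

23.8°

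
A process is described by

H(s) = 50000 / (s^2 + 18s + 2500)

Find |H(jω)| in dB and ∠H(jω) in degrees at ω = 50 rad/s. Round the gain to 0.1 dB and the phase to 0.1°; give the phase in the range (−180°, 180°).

34.9 dB, -90.0°

At s = jω = j50:
quadratic: (j50)² + 18·j50 + 2500 = 0 + j900 → |·| ≈ 900, ∠ ≈ 90.00°
|H| = 50000 / 900 ≈ 55.556
Gain = 20 log₁₀(55.556) ≈ 34.89 dB
∠H = 0.00° − 90.00° = -90.00°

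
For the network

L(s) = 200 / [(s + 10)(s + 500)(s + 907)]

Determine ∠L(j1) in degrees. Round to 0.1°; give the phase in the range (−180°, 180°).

At s = jω = j1:
pole (s+10): 10 + j1 → |·| = √(10²+1²) = √101 ≈ 10.05, ∠ = arctan(1/10) ≈ 5.71°
pole (s+500): 500 + j1 → |·| = √(500²+1²) = √250001 ≈ 500, ∠ = arctan(1/500) ≈ 0.11°
pole (s+907): 907 + j1 → |·| = √(907²+1²) = √822650 ≈ 907, ∠ = arctan(1/907) ≈ 0.06°
∠L = 0.00° − 5.88° = -5.88°

-5.9°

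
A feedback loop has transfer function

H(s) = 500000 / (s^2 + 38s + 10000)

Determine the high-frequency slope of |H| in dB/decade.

Each pole contributes −20 dB/decade at high frequency; each zero contributes +20 dB/decade.
Net: 0 zero(s) − 2 pole(s) → -40 dB/decade.

-40 dB/decade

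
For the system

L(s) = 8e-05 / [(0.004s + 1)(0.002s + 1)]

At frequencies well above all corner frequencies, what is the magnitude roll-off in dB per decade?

-40 dB/decade

Each pole contributes −20 dB/decade at high frequency; each zero contributes +20 dB/decade.
Net: 0 zero(s) − 2 pole(s) → -40 dB/decade.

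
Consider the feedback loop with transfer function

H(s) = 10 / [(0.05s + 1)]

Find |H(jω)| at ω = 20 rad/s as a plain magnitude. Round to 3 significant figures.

At ω = 20 rad/s:
pole (1 + j20·0.05) = 1 + j1 → |·| ≈ 1.4142, ∠ ≈ 45.00°
|H| = 10 · 1 / (1.4142) ≈ 7.0711

7.07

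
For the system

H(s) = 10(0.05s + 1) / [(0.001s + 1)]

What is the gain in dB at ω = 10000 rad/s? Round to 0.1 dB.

53.9 dB

At ω = 10000 rad/s:
zero (1 + j10000·0.05) = 1 + j500 → |·| ≈ 500, ∠ ≈ 89.89°
pole (1 + j10000·0.001) = 1 + j10 → |·| ≈ 10.05, ∠ ≈ 84.29°
|H| = 10 · 500 / (10.05) ≈ 497.51
Gain = 20 log₁₀(497.51) ≈ 53.94 dB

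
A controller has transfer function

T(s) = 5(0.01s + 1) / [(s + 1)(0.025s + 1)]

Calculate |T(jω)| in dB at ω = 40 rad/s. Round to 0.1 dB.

At ω = 40 rad/s:
zero (1 + j40·0.01) = 1 + j0.4 → |·| ≈ 1.077, ∠ ≈ 21.80°
pole (1 + j40·1) = 1 + j40 → |·| ≈ 40.012, ∠ ≈ 88.57°
pole (1 + j40·0.025) = 1 + j1 → |·| ≈ 1.4142, ∠ ≈ 45.00°
|T| = 5 · 1.077 / (40.012 · 1.4142) ≈ 0.095167
Gain = 20 log₁₀(0.095167) ≈ -20.43 dB

-20.4 dB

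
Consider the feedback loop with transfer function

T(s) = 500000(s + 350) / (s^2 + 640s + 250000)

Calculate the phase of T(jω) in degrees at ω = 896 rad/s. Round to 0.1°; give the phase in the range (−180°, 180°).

-65.3°

At s = jω = j896:
zero (s+350): 350 + j896 → |·| = √(350²+896²) = √925316 ≈ 961.93, ∠ = arctan(896/350) ≈ 68.66°
quadratic: (j896)² + 640·j896 + 250000 = -552816 + j573440 → |·| ≈ 7.9652e+05, ∠ ≈ 133.95°
∠T = 68.66° − 133.95° = -65.29°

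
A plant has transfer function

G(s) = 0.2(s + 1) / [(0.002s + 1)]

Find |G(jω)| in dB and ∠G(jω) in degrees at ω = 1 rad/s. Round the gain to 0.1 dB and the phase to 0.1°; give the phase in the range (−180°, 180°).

-11.0 dB, 44.9°

At ω = 1 rad/s:
zero (1 + j1·1) = 1 + j1 → |·| ≈ 1.4142, ∠ ≈ 45.00°
pole (1 + j1·0.002) = 1 + j0.002 → |·| ≈ 1, ∠ ≈ 0.11°
|G| = 0.2 · 1.4142 / (1) ≈ 0.28284
Gain = 20 log₁₀(0.28284) ≈ -10.97 dB
∠G = (45.00°) − (0.11°) = 44.89°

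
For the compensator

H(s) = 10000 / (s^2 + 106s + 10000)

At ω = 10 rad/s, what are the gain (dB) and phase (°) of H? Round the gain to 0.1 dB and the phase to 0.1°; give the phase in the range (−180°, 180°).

At s = jω = j10:
quadratic: (j10)² + 106·j10 + 10000 = 9900 + j1060 → |·| ≈ 9956.6, ∠ ≈ 6.11°
|H| = 10000 / 9956.6 ≈ 1.0044
Gain = 20 log₁₀(1.0044) ≈ 0.04 dB
∠H = 0.00° − 6.11° = -6.11°

0.0 dB, -6.1°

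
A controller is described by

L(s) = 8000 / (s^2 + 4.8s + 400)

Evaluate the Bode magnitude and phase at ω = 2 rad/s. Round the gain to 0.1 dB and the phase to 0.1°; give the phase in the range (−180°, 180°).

At s = jω = j2:
quadratic: (j2)² + 4.8·j2 + 400 = 396 + j9.6 → |·| ≈ 396.12, ∠ ≈ 1.39°
|L| = 8000 / 396.12 ≈ 20.196
Gain = 20 log₁₀(20.196) ≈ 26.11 dB
∠L = 0.00° − 1.39° = -1.39°

26.1 dB, -1.4°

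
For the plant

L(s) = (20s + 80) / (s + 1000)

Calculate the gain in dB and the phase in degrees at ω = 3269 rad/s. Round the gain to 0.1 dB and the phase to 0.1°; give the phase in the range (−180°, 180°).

Substitute s = j3269:
Numerator: 20(j3269) + 80 = 80 + j65380
Denominator: (j3269) + 1000 = 1000 + j3269
|N| = √(80² + 65380²) ≈ 65380, ∠N ≈ 89.93°
|D| = √(1000² + 3269²) ≈ 3418.5, ∠D ≈ 72.99°
|L| = 65380 / 3418.5 ≈ 19.125
Gain = 20 log₁₀(19.125) ≈ 25.63 dB
∠L = 89.93° − 72.99° = 16.94°

25.6 dB, 16.9°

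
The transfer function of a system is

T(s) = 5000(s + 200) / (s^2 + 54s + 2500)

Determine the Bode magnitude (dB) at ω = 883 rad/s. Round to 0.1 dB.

15.3 dB

At s = jω = j883:
zero (s+200): 200 + j883 → |·| = √(200²+883²) = √819689 ≈ 905.37, ∠ = arctan(883/200) ≈ 77.24°
quadratic: (j883)² + 54·j883 + 2500 = -777189 + j47682 → |·| ≈ 7.7865e+05, ∠ ≈ 176.49°
|T| = 5000 · 905.37 / 7.7865e+05 ≈ 5.8137
Gain = 20 log₁₀(5.8137) ≈ 15.29 dB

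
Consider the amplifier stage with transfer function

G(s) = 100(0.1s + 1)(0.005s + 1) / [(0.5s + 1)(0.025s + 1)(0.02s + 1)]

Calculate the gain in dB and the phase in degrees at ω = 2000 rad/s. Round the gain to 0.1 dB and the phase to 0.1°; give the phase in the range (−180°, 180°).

-20.0 dB, -93.4°

At ω = 2000 rad/s:
zero (1 + j2000·0.1) = 1 + j200 → |·| ≈ 200, ∠ ≈ 89.71°
zero (1 + j2000·0.005) = 1 + j10 → |·| ≈ 10.05, ∠ ≈ 84.29°
pole (1 + j2000·0.5) = 1 + j1000 → |·| ≈ 1000, ∠ ≈ 89.94°
pole (1 + j2000·0.025) = 1 + j50 → |·| ≈ 50.01, ∠ ≈ 88.85°
pole (1 + j2000·0.02) = 1 + j40 → |·| ≈ 40.012, ∠ ≈ 88.57°
|G| = 100 · 200 · 10.05 / (1000 · 50.01 · 40.012) ≈ 0.10045
Gain = 20 log₁₀(0.10045) ≈ -19.96 dB
∠G = (89.71° + 84.29°) − (89.94° + 88.85° + 88.57°) = -93.36°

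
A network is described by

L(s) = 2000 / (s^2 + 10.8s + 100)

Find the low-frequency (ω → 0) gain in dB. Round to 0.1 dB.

L(0) = 2000 / 100 = 20
20 log₁₀(20) ≈ 26.02 dB

26.0 dB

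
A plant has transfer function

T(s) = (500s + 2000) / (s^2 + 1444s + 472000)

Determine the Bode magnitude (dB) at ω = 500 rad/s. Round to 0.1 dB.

Substitute s = j500:
Numerator: 500(j500) + 2000 = 2000 + j250000
Denominator: (j500)^2 + 1444(j500) + 472000 = 222000 + j722000
|N| = √(2000² + 250000²) ≈ 2.5001e+05, ∠N ≈ 89.54°
|D| = √(222000² + 722000²) ≈ 7.5536e+05, ∠D ≈ 72.91°
|T| = 2.5001e+05 / 7.5536e+05 ≈ 0.33098
Gain = 20 log₁₀(0.33098) ≈ -9.60 dB

-9.6 dB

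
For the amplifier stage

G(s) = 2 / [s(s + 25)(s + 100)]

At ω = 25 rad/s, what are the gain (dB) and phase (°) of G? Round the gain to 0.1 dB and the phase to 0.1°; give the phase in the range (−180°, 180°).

At s = jω = j25:
pole (s+25): 25 + j25 → |·| = √(25²+25²) = √1250 ≈ 35.355, ∠ = arctan(25/25) ≈ 45.00°
pole (s+100): 100 + j25 → |·| = √(100²+25²) = √10625 ≈ 103.08, ∠ = arctan(25/100) ≈ 14.04°
pole at origin: |s| = 25, ∠ = 90.00° (in denominator)
|G| = 2 / 91110 ≈ 2.1951e-05
Gain = 20 log₁₀(2.1951e-05) ≈ -93.17 dB
∠G = 0.00° − 149.04° = -149.04°

-93.2 dB, -149.0°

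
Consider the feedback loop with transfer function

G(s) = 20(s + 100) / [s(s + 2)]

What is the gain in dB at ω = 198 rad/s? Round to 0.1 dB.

-18.9 dB

At s = jω = j198:
zero (s+100): 100 + j198 → |·| = √(100²+198²) = √49204 ≈ 221.82, ∠ = arctan(198/100) ≈ 63.20°
pole (s+2): 2 + j198 → |·| = √(2²+198²) = √39208 ≈ 198.01, ∠ = arctan(198/2) ≈ 89.42°
pole at origin: |s| = 198, ∠ = 90.00° (in denominator)
|G| = 20 · 221.82 / 39206 ≈ 0.11316
Gain = 20 log₁₀(0.11316) ≈ -18.93 dB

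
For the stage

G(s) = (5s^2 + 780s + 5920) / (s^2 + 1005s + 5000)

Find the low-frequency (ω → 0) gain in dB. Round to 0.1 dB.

1.5 dB

G(0) = 5920 / 5000 = 1.184
20 log₁₀(1.184) ≈ 1.47 dB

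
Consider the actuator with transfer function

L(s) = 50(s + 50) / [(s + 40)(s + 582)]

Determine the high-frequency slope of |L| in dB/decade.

-20 dB/decade

Each pole contributes −20 dB/decade at high frequency; each zero contributes +20 dB/decade.
Net: 1 zero(s) − 2 pole(s) → -20 dB/decade.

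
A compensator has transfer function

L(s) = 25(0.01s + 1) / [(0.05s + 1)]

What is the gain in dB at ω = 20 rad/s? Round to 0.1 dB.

25.1 dB

At ω = 20 rad/s:
zero (1 + j20·0.01) = 1 + j0.2 → |·| ≈ 1.0198, ∠ ≈ 11.31°
pole (1 + j20·0.05) = 1 + j1 → |·| ≈ 1.4142, ∠ ≈ 45.00°
|L| = 25 · 1.0198 / (1.4142) ≈ 18.028
Gain = 20 log₁₀(18.028) ≈ 25.12 dB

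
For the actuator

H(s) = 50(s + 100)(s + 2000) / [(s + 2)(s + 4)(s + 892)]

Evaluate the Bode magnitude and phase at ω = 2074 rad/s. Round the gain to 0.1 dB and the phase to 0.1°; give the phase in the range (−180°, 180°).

-30.2 dB, -113.3°

At s = jω = j2074:
zero (s+100): 100 + j2074 → |·| = √(100²+2074²) = √4311476 ≈ 2076.4, ∠ = arctan(2074/100) ≈ 87.24°
zero (s+2000): 2000 + j2074 → |·| = √(2000²+2074²) = √8301476 ≈ 2881.2, ∠ = arctan(2074/2000) ≈ 46.04°
pole (s+2): 2 + j2074 → |·| = √(2²+2074²) = √4301480 ≈ 2074, ∠ = arctan(2074/2) ≈ 89.94°
pole (s+4): 4 + j2074 → |·| = √(4²+2074²) = √4301492 ≈ 2074, ∠ = arctan(2074/4) ≈ 89.89°
pole (s+892): 892 + j2074 → |·| = √(892²+2074²) = √5097140 ≈ 2257.7, ∠ = arctan(2074/892) ≈ 66.73°
|H| = 50 · 5.9825e+06 / 9.7114e+09 ≈ 0.030801
Gain = 20 log₁₀(0.030801) ≈ -30.23 dB
∠H = 133.28° − 246.56° = -113.28°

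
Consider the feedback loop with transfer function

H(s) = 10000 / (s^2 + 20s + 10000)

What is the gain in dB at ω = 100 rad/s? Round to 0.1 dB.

14.0 dB

At s = jω = j100:
quadratic: (j100)² + 20·j100 + 10000 = 0 + j2000 → |·| ≈ 2000, ∠ ≈ 90.00°
|H| = 10000 / 2000 ≈ 5
Gain = 20 log₁₀(5) ≈ 13.98 dB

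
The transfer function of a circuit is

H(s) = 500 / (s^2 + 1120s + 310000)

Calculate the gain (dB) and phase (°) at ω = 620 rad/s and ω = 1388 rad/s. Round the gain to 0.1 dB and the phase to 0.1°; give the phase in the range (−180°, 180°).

ω = 620: -62.9 dB, -96.1°; ω = 1388: -73.0 dB, -136.1°

Substitute s = j620:
Numerator: 500 = 500 + j0
Denominator: (j620)^2 + 1120(j620) + 310000 = -74400 + j694400
|N| = √(500² + 0²) ≈ 500, ∠N ≈ 0.00°
|D| = √(74400² + 694400²) ≈ 6.9837e+05, ∠D ≈ 96.12°
|H| = 500 / 6.9837e+05 ≈ 0.00071595
Gain = 20 log₁₀(0.00071595) ≈ -62.90 dB
∠H = 0.00° − 96.12° = -96.12°

Substitute s = j1388:
Numerator: 500 = 500 + j0
Denominator: (j1388)^2 + 1120(j1388) + 310000 = -1616544 + j1554560
|N| = √(500² + 0²) ≈ 500, ∠N ≈ 0.00°
|D| = √(1616544² + 1554560²) ≈ 2.2427e+06, ∠D ≈ 136.12°
|H| = 500 / 2.2427e+06 ≈ 0.00022295
Gain = 20 log₁₀(0.00022295) ≈ -73.04 dB
∠H = 0.00° − 136.12° = -136.12°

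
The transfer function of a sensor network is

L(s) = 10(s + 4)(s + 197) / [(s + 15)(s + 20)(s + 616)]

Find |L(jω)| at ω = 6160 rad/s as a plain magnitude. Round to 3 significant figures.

0.00162

At s = jω = j6160:
zero (s+4): 4 + j6160 → |·| = √(4²+6160²) = √37945616 ≈ 6160, ∠ = arctan(6160/4) ≈ 89.96°
zero (s+197): 197 + j6160 → |·| = √(197²+6160²) = √37984409 ≈ 6163.1, ∠ = arctan(6160/197) ≈ 88.17°
pole (s+15): 15 + j6160 → |·| = √(15²+6160²) = √37945825 ≈ 6160, ∠ = arctan(6160/15) ≈ 89.86°
pole (s+20): 20 + j6160 → |·| = √(20²+6160²) = √37946000 ≈ 6160, ∠ = arctan(6160/20) ≈ 89.81°
pole (s+616): 616 + j6160 → |·| = √(616²+6160²) = √38325056 ≈ 6190.7, ∠ = arctan(6160/616) ≈ 84.29°
|L| = 10 · 3.7965e+07 / 2.3491e+11 ≈ 0.0016162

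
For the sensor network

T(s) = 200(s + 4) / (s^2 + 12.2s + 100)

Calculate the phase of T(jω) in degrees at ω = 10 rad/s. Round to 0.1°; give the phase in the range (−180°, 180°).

At s = jω = j10:
zero (s+4): 4 + j10 → |·| = √(4²+10²) = √116 ≈ 10.77, ∠ = arctan(10/4) ≈ 68.20°
quadratic: (j10)² + 12.2·j10 + 100 = 0 + j122 → |·| ≈ 122, ∠ ≈ 90.00°
∠T = 68.20° − 90.00° = -21.80°

-21.8°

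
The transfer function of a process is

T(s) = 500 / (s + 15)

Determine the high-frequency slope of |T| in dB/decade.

-20 dB/decade

Each pole contributes −20 dB/decade at high frequency; each zero contributes +20 dB/decade.
Net: 0 zero(s) − 1 pole(s) → -20 dB/decade.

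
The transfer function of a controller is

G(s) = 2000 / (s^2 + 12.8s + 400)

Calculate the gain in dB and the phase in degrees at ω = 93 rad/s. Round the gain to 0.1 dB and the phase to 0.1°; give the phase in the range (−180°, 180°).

At s = jω = j93:
quadratic: (j93)² + 12.8·j93 + 400 = -8249 + j1190.4 → |·| ≈ 8334.4, ∠ ≈ 171.79°
|G| = 2000 / 8334.4 ≈ 0.23997
Gain = 20 log₁₀(0.23997) ≈ -12.40 dB
∠G = 0.00° − 171.79° = -171.79°

-12.4 dB, -171.8°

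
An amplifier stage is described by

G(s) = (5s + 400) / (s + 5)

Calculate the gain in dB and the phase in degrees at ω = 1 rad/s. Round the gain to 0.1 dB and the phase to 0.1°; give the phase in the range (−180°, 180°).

37.9 dB, -10.6°

Substitute s = j1:
Numerator: 5(j1) + 400 = 400 + j5
Denominator: (j1) + 5 = 5 + j1
|N| = √(400² + 5²) ≈ 400.03, ∠N ≈ 0.72°
|D| = √(5² + 1²) ≈ 5.099, ∠D ≈ 11.31°
|G| = 400.03 / 5.099 ≈ 78.453
Gain = 20 log₁₀(78.453) ≈ 37.89 dB
∠G = 0.72° − 11.31° = -10.59°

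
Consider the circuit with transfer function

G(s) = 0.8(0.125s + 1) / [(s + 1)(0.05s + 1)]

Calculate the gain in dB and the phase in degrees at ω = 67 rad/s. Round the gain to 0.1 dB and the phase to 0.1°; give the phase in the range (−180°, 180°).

-30.8 dB, -79.3°

At ω = 67 rad/s:
zero (1 + j67·0.125) = 1 + j8.375 → |·| ≈ 8.4345, ∠ ≈ 83.19°
pole (1 + j67·1) = 1 + j67 → |·| ≈ 67.007, ∠ ≈ 89.14°
pole (1 + j67·0.05) = 1 + j3.35 → |·| ≈ 3.4961, ∠ ≈ 73.38°
|G| = 0.8 · 8.4345 / (67.007 · 3.4961) ≈ 0.028804
Gain = 20 log₁₀(0.028804) ≈ -30.81 dB
∠G = (83.19°) − (89.14° + 73.38°) = -79.33°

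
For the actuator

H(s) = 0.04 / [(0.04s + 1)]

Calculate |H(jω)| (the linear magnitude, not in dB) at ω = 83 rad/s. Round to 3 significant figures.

At ω = 83 rad/s:
pole (1 + j83·0.04) = 1 + j3.32 → |·| ≈ 3.4673, ∠ ≈ 73.24°
|H| = 0.04 · 1 / (3.4673) ≈ 0.011536

0.0115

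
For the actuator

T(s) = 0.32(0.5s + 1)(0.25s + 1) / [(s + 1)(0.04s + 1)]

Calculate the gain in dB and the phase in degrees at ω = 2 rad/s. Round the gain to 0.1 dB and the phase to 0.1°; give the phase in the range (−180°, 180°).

At ω = 2 rad/s:
zero (1 + j2·0.5) = 1 + j1 → |·| ≈ 1.4142, ∠ ≈ 45.00°
zero (1 + j2·0.25) = 1 + j0.5 → |·| ≈ 1.118, ∠ ≈ 26.57°
pole (1 + j2·1) = 1 + j2 → |·| ≈ 2.2361, ∠ ≈ 63.43°
pole (1 + j2·0.04) = 1 + j0.08 → |·| ≈ 1.0032, ∠ ≈ 4.57°
|T| = 0.32 · 1.4142 · 1.118 / (2.2361 · 1.0032) ≈ 0.22554
Gain = 20 log₁₀(0.22554) ≈ -12.94 dB
∠T = (45.00° + 26.57°) − (63.43° + 4.57°) = 3.57°

-12.9 dB, 3.6°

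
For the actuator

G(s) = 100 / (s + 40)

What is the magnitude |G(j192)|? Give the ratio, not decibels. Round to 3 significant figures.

0.510

Substitute s = j192:
Numerator: 100 = 100 + j0
Denominator: (j192) + 40 = 40 + j192
|N| = √(100² + 0²) ≈ 100, ∠N ≈ 0.00°
|D| = √(40² + 192²) ≈ 196.12, ∠D ≈ 78.23°
|G| = 100 / 196.12 ≈ 0.50989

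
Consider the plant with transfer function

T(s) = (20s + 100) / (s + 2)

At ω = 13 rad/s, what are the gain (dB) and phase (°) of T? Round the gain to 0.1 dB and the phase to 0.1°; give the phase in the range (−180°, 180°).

26.5 dB, -12.3°

Substitute s = j13:
Numerator: 20(j13) + 100 = 100 + j260
Denominator: (j13) + 2 = 2 + j13
|N| = √(100² + 260²) ≈ 278.57, ∠N ≈ 68.96°
|D| = √(2² + 13²) ≈ 13.153, ∠D ≈ 81.25°
|T| = 278.57 / 13.153 ≈ 21.179
Gain = 20 log₁₀(21.179) ≈ 26.52 dB
∠T = 68.96° − 81.25° = -12.29°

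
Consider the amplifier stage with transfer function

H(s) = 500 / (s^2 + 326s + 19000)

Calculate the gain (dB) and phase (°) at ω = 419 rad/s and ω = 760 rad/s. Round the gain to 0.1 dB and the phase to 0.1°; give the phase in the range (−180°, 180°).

Substitute s = j419:
Numerator: 500 = 500 + j0
Denominator: (j419)^2 + 326(j419) + 19000 = -156561 + j136594
|N| = √(500² + 0²) ≈ 500, ∠N ≈ 0.00°
|D| = √(156561² + 136594²) ≈ 2.0777e+05, ∠D ≈ 138.90°
|H| = 500 / 2.0777e+05 ≈ 0.0024065
Gain = 20 log₁₀(0.0024065) ≈ -52.37 dB
∠H = 0.00° − 138.90° = -138.90°

Substitute s = j760:
Numerator: 500 = 500 + j0
Denominator: (j760)^2 + 326(j760) + 19000 = -558600 + j247760
|N| = √(500² + 0²) ≈ 500, ∠N ≈ 0.00°
|D| = √(558600² + 247760²) ≈ 6.1108e+05, ∠D ≈ 156.08°
|H| = 500 / 6.1108e+05 ≈ 0.00081822
Gain = 20 log₁₀(0.00081822) ≈ -61.74 dB
∠H = 0.00° − 156.08° = -156.08°

ω = 419: -52.4 dB, -138.9°; ω = 760: -61.7 dB, -156.1°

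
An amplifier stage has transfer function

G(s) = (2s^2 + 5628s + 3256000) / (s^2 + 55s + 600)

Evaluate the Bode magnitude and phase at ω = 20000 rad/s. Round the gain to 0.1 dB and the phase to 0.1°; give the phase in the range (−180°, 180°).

6.1 dB, -7.9°

Substitute s = j20000:
Numerator: 2(j20000)^2 + 5628(j20000) + 3256000 = -796744000 + j112560000
Denominator: (j20000)^2 + 55(j20000) + 600 = -399999400 + j1100000
|N| = √(796744000² + 112560000²) ≈ 8.0466e+08, ∠N ≈ 171.96°
|D| = √(399999400² + 1100000²) ≈ 4e+08, ∠D ≈ 179.84°
|G| = 8.0466e+08 / 4e+08 ≈ 2.0116
Gain = 20 log₁₀(2.0116) ≈ 6.07 dB
∠G = 171.96° − 179.84° = -7.88°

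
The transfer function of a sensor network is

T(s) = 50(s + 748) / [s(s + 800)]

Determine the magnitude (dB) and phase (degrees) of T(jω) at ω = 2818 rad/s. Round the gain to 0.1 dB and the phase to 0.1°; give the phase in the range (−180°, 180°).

-35.1 dB, -89.0°

At s = jω = j2818:
zero (s+748): 748 + j2818 → |·| = √(748²+2818²) = √8500628 ≈ 2915.6, ∠ = arctan(2818/748) ≈ 75.13°
pole (s+800): 800 + j2818 → |·| = √(800²+2818²) = √8581124 ≈ 2929.4, ∠ = arctan(2818/800) ≈ 74.15°
pole at origin: |s| = 2818, ∠ = 90.00° (in denominator)
|T| = 50 · 2915.6 / 8.255e+06 ≈ 0.01766
Gain = 20 log₁₀(0.01766) ≈ -35.06 dB
∠T = 75.13° − 164.15° = -89.02°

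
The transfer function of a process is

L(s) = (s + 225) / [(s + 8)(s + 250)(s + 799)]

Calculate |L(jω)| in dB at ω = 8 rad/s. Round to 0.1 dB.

-80.0 dB

At s = jω = j8:
zero (s+225): 225 + j8 → |·| = √(225²+8²) = √50689 ≈ 225.14, ∠ = arctan(8/225) ≈ 2.04°
pole (s+8): 8 + j8 → |·| = √(8²+8²) = √128 ≈ 11.314, ∠ = arctan(8/8) ≈ 45.00°
pole (s+250): 250 + j8 → |·| = √(250²+8²) = √62564 ≈ 250.13, ∠ = arctan(8/250) ≈ 1.83°
pole (s+799): 799 + j8 → |·| = √(799²+8²) = √638465 ≈ 799.04, ∠ = arctan(8/799) ≈ 0.57°
|L| = 1 · 225.14 / 2.2613e+06 ≈ 9.9562e-05
Gain = 20 log₁₀(9.9562e-05) ≈ -80.04 dB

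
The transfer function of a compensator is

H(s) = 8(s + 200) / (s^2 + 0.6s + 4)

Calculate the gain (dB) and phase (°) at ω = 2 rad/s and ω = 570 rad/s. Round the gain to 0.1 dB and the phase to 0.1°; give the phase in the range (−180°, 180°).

ω = 2: 62.5 dB, -89.4°; ω = 570: -36.6 dB, -109.3°

At s = jω = j2:
zero (s+200): 200 + j2 → |·| = √(200²+2²) = √40004 ≈ 200.01, ∠ = arctan(2/200) ≈ 0.57°
quadratic: (j2)² + 0.6·j2 + 4 = 0 + j1.2 → |·| ≈ 1.2, ∠ ≈ 90.00°
|H| = 8 · 200.01 / 1.2 ≈ 1333.4
Gain = 20 log₁₀(1333.4) ≈ 62.50 dB
∠H = 0.57° − 90.00° = -89.43°

At s = jω = j570:
zero (s+200): 200 + j570 → |·| = √(200²+570²) = √364900 ≈ 604.07, ∠ = arctan(570/200) ≈ 70.67°
quadratic: (j570)² + 0.6·j570 + 4 = -324896 + j342 → |·| ≈ 3.249e+05, ∠ ≈ 179.94°
|H| = 8 · 604.07 / 3.249e+05 ≈ 0.014874
Gain = 20 log₁₀(0.014874) ≈ -36.55 dB
∠H = 70.67° − 179.94° = -109.27°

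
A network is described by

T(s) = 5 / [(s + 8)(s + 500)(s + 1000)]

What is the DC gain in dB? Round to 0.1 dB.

-118.1 dB

T(0) = 5 / (8·500·1000) = 1.25e-06
20 log₁₀(1.25e-06) ≈ -118.06 dB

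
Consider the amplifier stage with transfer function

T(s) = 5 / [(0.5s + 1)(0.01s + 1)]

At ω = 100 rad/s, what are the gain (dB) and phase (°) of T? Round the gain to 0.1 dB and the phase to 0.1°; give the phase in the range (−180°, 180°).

-23.0 dB, -133.9°

At ω = 100 rad/s:
pole (1 + j100·0.5) = 1 + j50 → |·| ≈ 50.01, ∠ ≈ 88.85°
pole (1 + j100·0.01) = 1 + j1 → |·| ≈ 1.4142, ∠ ≈ 45.00°
|T| = 5 · 1 / (50.01 · 1.4142) ≈ 0.070697
Gain = 20 log₁₀(0.070697) ≈ -23.01 dB
∠T = (0°) − (88.85° + 45.00°) = -133.85°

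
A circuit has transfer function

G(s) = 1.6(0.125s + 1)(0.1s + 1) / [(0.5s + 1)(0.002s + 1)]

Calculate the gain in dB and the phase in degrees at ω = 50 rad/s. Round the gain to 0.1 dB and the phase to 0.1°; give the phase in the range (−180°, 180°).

6.3 dB, 66.2°

At ω = 50 rad/s:
zero (1 + j50·0.125) = 1 + j6.25 → |·| ≈ 6.3295, ∠ ≈ 80.91°
zero (1 + j50·0.1) = 1 + j5 → |·| ≈ 5.099, ∠ ≈ 78.69°
pole (1 + j50·0.5) = 1 + j25 → |·| ≈ 25.02, ∠ ≈ 87.71°
pole (1 + j50·0.002) = 1 + j0.1 → |·| ≈ 1.005, ∠ ≈ 5.71°
|G| = 1.6 · 6.3295 · 5.099 / (25.02 · 1.005) ≈ 2.0536
Gain = 20 log₁₀(2.0536) ≈ 6.25 dB
∠G = (80.91° + 78.69°) − (87.71° + 5.71°) = 66.18°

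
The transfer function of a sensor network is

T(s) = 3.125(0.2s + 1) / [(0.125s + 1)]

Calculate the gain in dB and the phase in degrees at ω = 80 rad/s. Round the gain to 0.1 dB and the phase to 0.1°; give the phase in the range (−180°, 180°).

At ω = 80 rad/s:
zero (1 + j80·0.2) = 1 + j16 → |·| ≈ 16.031, ∠ ≈ 86.42°
pole (1 + j80·0.125) = 1 + j10 → |·| ≈ 10.05, ∠ ≈ 84.29°
|T| = 3.125 · 16.031 / (10.05) ≈ 4.9848
Gain = 20 log₁₀(4.9848) ≈ 13.95 dB
∠T = (86.42°) − (84.29°) = 2.13°

14.0 dB, 2.1°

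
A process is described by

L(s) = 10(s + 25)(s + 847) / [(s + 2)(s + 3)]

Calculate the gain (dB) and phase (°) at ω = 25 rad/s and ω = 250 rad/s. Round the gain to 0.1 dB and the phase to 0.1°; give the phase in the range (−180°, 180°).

At s = jω = j25:
zero (s+25): 25 + j25 → |·| = √(25²+25²) = √1250 ≈ 35.355, ∠ = arctan(25/25) ≈ 45.00°
zero (s+847): 847 + j25 → |·| = √(847²+25²) = √718034 ≈ 847.37, ∠ = arctan(25/847) ≈ 1.69°
pole (s+2): 2 + j25 → |·| = √(2²+25²) = √629 ≈ 25.08, ∠ = arctan(25/2) ≈ 85.43°
pole (s+3): 3 + j25 → |·| = √(3²+25²) = √634 ≈ 25.179, ∠ = arctan(25/3) ≈ 83.16°
|L| = 10 · 29959 / 631.49 ≈ 474.42
Gain = 20 log₁₀(474.42) ≈ 53.52 dB
∠L = 46.69° − 168.59° = -121.90°

At s = jω = j250:
zero (s+25): 25 + j250 → |·| = √(25²+250²) = √63125 ≈ 251.25, ∠ = arctan(250/25) ≈ 84.29°
zero (s+847): 847 + j250 → |·| = √(847²+250²) = √779909 ≈ 883.12, ∠ = arctan(250/847) ≈ 16.44°
pole (s+2): 2 + j250 → |·| = √(2²+250²) = √62504 ≈ 250.01, ∠ = arctan(250/2) ≈ 89.54°
pole (s+3): 3 + j250 → |·| = √(3²+250²) = √62509 ≈ 250.02, ∠ = arctan(250/3) ≈ 89.31°
|L| = 10 · 2.2188e+05 / 62508 ≈ 35.496
Gain = 20 log₁₀(35.496) ≈ 31.00 dB
∠L = 100.73° − 178.85° = -78.12°

ω = 25: 53.5 dB, -121.9°; ω = 250: 31.0 dB, -78.1°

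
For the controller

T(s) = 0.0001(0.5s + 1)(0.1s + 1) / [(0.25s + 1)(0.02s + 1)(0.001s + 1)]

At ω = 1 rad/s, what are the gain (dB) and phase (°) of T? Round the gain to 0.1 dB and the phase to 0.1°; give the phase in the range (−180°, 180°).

At ω = 1 rad/s:
zero (1 + j1·0.5) = 1 + j0.5 → |·| ≈ 1.118, ∠ ≈ 26.57°
zero (1 + j1·0.1) = 1 + j0.1 → |·| ≈ 1.005, ∠ ≈ 5.71°
pole (1 + j1·0.25) = 1 + j0.25 → |·| ≈ 1.0308, ∠ ≈ 14.04°
pole (1 + j1·0.02) = 1 + j0.02 → |·| ≈ 1.0002, ∠ ≈ 1.15°
pole (1 + j1·0.001) = 1 + j0.001 → |·| ≈ 1, ∠ ≈ 0.06°
|T| = 0.0001 · 1.118 · 1.005 / (1.0308 · 1.0002 · 1) ≈ 0.00010898
Gain = 20 log₁₀(0.00010898) ≈ -79.25 dB
∠T = (26.57° + 5.71°) − (14.04° + 1.15° + 0.06°) = 17.03°

-79.3 dB, 17.0°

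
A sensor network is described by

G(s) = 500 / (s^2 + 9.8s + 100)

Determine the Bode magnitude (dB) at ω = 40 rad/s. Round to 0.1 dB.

At s = jω = j40:
quadratic: (j40)² + 9.8·j40 + 100 = -1500 + j392 → |·| ≈ 1550.4, ∠ ≈ 165.35°
|G| = 500 / 1550.4 ≈ 0.3225
Gain = 20 log₁₀(0.3225) ≈ -9.83 dB

-9.8 dB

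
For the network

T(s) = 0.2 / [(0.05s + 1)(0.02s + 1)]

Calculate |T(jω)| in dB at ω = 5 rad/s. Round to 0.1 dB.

-14.3 dB

At ω = 5 rad/s:
pole (1 + j5·0.05) = 1 + j0.25 → |·| ≈ 1.0308, ∠ ≈ 14.04°
pole (1 + j5·0.02) = 1 + j0.1 → |·| ≈ 1.005, ∠ ≈ 5.71°
|T| = 0.2 · 1 / (1.0308 · 1.005) ≈ 0.19306
Gain = 20 log₁₀(0.19306) ≈ -14.29 dB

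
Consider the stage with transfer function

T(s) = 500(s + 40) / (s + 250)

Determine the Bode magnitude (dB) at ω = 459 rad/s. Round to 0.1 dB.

52.9 dB

At s = jω = j459:
zero (s+40): 40 + j459 → |·| = √(40²+459²) = √212281 ≈ 460.74, ∠ = arctan(459/40) ≈ 85.02°
pole (s+250): 250 + j459 → |·| = √(250²+459²) = √273181 ≈ 522.67, ∠ = arctan(459/250) ≈ 61.42°
|T| = 500 · 460.74 / 522.67 ≈ 440.76
Gain = 20 log₁₀(440.76) ≈ 52.88 dB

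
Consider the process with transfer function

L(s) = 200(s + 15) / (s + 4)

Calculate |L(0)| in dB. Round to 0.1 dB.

57.5 dB

L(0) = 200·15 / (4) = 750
20 log₁₀(750) ≈ 57.50 dB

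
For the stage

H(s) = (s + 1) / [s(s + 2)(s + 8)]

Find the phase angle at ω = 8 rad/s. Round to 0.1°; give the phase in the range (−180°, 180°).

-128.1°

At s = jω = j8:
zero (s+1): 1 + j8 → |·| = √(1²+8²) = √65 ≈ 8.0623, ∠ = arctan(8/1) ≈ 82.87°
pole (s+2): 2 + j8 → |·| = √(2²+8²) = √68 ≈ 8.2462, ∠ = arctan(8/2) ≈ 75.96°
pole (s+8): 8 + j8 → |·| = √(8²+8²) = √128 ≈ 11.314, ∠ = arctan(8/8) ≈ 45.00°
pole at origin: |s| = 8, ∠ = 90.00° (in denominator)
∠H = 82.87° − 210.96° = -128.09°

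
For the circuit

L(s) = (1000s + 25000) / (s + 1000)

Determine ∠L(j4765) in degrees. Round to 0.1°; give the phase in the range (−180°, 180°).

11.6°

Substitute s = j4765:
Numerator: 1000(j4765) + 25000 = 25000 + j4765000
Denominator: (j4765) + 1000 = 1000 + j4765
|N| = √(25000² + 4765000²) ≈ 4.7651e+06, ∠N ≈ 89.70°
|D| = √(1000² + 4765²) ≈ 4868.8, ∠D ≈ 78.15°
∠L = 89.70° − 78.15° = 11.55°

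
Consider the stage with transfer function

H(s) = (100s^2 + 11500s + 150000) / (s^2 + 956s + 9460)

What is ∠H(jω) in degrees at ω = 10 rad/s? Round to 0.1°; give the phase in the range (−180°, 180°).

-6.2°

Substitute s = j10:
Numerator: 100(j10)^2 + 11500(j10) + 150000 = 140000 + j115000
Denominator: (j10)^2 + 956(j10) + 9460 = 9360 + j9560
|N| = √(140000² + 115000²) ≈ 1.8118e+05, ∠N ≈ 39.40°
|D| = √(9360² + 9560²) ≈ 13379, ∠D ≈ 45.61°
∠H = 39.40° − 45.61° = -6.21°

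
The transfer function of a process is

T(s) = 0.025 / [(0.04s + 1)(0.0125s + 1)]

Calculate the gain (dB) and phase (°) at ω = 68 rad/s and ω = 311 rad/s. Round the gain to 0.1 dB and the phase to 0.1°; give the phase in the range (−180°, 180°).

At ω = 68 rad/s:
pole (1 + j68·0.04) = 1 + j2.72 → |·| ≈ 2.898, ∠ ≈ 69.81°
pole (1 + j68·0.0125) = 1 + j0.85 → |·| ≈ 1.3124, ∠ ≈ 40.36°
|T| = 0.025 · 1 / (2.898 · 1.3124) ≈ 0.0065732
Gain = 20 log₁₀(0.0065732) ≈ -43.64 dB
∠T = (0°) − (69.81° + 40.36°) = -110.17°

At ω = 311 rad/s:
pole (1 + j311·0.04) = 1 + j12.44 → |·| ≈ 12.48, ∠ ≈ 85.40°
pole (1 + j311·0.0125) = 1 + j3.8875 → |·| ≈ 4.0141, ∠ ≈ 75.57°
|T| = 0.025 · 1 / (12.48 · 4.0141) ≈ 0.00049904
Gain = 20 log₁₀(0.00049904) ≈ -66.04 dB
∠T = (0°) − (85.40° + 75.57°) = -160.97°

ω = 68: -43.6 dB, -110.2°; ω = 311: -66.0 dB, -161.0°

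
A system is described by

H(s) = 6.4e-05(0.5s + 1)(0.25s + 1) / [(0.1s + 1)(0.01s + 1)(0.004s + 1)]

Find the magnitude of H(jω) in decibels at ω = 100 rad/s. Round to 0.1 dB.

At ω = 100 rad/s:
zero (1 + j100·0.5) = 1 + j50 → |·| ≈ 50.01, ∠ ≈ 88.85°
zero (1 + j100·0.25) = 1 + j25 → |·| ≈ 25.02, ∠ ≈ 87.71°
pole (1 + j100·0.1) = 1 + j10 → |·| ≈ 10.05, ∠ ≈ 84.29°
pole (1 + j100·0.01) = 1 + j1 → |·| ≈ 1.4142, ∠ ≈ 45.00°
pole (1 + j100·0.004) = 1 + j0.4 → |·| ≈ 1.077, ∠ ≈ 21.80°
|H| = 6.4e-05 · 50.01 · 25.02 / (10.05 · 1.4142 · 1.077) ≈ 0.0052316
Gain = 20 log₁₀(0.0052316) ≈ -45.63 dB

-45.6 dB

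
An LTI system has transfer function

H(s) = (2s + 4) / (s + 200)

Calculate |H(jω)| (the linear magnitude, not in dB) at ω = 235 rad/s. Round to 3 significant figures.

1.52

Substitute s = j235:
Numerator: 2(j235) + 4 = 4 + j470
Denominator: (j235) + 200 = 200 + j235
|N| = √(4² + 470²) ≈ 470.02, ∠N ≈ 89.51°
|D| = √(200² + 235²) ≈ 308.59, ∠D ≈ 49.60°
|H| = 470.02 / 308.59 ≈ 1.5231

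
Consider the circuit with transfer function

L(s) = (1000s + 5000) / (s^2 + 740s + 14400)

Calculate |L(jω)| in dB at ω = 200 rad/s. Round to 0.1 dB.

Substitute s = j200:
Numerator: 1000(j200) + 5000 = 5000 + j200000
Denominator: (j200)^2 + 740(j200) + 14400 = -25600 + j148000
|N| = √(5000² + 200000²) ≈ 2.0006e+05, ∠N ≈ 88.57°
|D| = √(25600² + 148000²) ≈ 1.502e+05, ∠D ≈ 99.81°
|L| = 2.0006e+05 / 1.502e+05 ≈ 1.332
Gain = 20 log₁₀(1.332) ≈ 2.49 dB

2.5 dB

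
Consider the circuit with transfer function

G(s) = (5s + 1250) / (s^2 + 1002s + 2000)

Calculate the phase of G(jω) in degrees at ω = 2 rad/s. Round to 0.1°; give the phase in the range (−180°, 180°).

-44.7°

Substitute s = j2:
Numerator: 5(j2) + 1250 = 1250 + j10
Denominator: (j2)^2 + 1002(j2) + 2000 = 1996 + j2004
|N| = √(1250² + 10²) ≈ 1250, ∠N ≈ 0.46°
|D| = √(1996² + 2004²) ≈ 2828.4, ∠D ≈ 45.11°
∠G = 0.46° − 45.11° = -44.65°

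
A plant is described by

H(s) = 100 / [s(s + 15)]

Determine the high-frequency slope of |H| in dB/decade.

-40 dB/decade

Each pole contributes −20 dB/decade at high frequency; each zero contributes +20 dB/decade.
Net: 0 zero(s) − 2 pole(s) → -40 dB/decade.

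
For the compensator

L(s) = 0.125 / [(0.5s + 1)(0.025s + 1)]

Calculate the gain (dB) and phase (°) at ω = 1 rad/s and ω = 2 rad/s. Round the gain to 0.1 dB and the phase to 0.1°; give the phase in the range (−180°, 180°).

At ω = 1 rad/s:
pole (1 + j1·0.5) = 1 + j0.5 → |·| ≈ 1.118, ∠ ≈ 26.57°
pole (1 + j1·0.025) = 1 + j0.025 → |·| ≈ 1.0003, ∠ ≈ 1.43°
|L| = 0.125 · 1 / (1.118 · 1.0003) ≈ 0.11177
Gain = 20 log₁₀(0.11177) ≈ -19.03 dB
∠L = (0°) − (26.57° + 1.43°) = -28.00°

At ω = 2 rad/s:
pole (1 + j2·0.5) = 1 + j1 → |·| ≈ 1.4142, ∠ ≈ 45.00°
pole (1 + j2·0.025) = 1 + j0.05 → |·| ≈ 1.0012, ∠ ≈ 2.86°
|L| = 0.125 · 1 / (1.4142 · 1.0012) ≈ 0.088283
Gain = 20 log₁₀(0.088283) ≈ -21.08 dB
∠L = (0°) − (45.00° + 2.86°) = -47.86°

ω = 1: -19.0 dB, -28.0°; ω = 2: -21.1 dB, -47.9°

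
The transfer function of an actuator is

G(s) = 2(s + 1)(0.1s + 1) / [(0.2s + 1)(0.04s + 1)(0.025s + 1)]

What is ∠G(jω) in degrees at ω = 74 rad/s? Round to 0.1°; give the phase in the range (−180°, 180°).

At ω = 74 rad/s:
zero (1 + j74·1) = 1 + j74 → |·| ≈ 74.007, ∠ ≈ 89.23°
zero (1 + j74·0.1) = 1 + j7.4 → |·| ≈ 7.4673, ∠ ≈ 82.30°
pole (1 + j74·0.2) = 1 + j14.8 → |·| ≈ 14.834, ∠ ≈ 86.13°
pole (1 + j74·0.04) = 1 + j2.96 → |·| ≈ 3.1244, ∠ ≈ 71.33°
pole (1 + j74·0.025) = 1 + j1.85 → |·| ≈ 2.103, ∠ ≈ 61.61°
∠G = (89.23° + 82.30°) − (86.13° + 71.33° + 61.61°) = -47.54°

-47.5°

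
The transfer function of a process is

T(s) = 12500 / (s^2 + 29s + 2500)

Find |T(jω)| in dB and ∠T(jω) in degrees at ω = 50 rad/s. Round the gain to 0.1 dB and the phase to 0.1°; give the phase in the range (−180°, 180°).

At s = jω = j50:
quadratic: (j50)² + 29·j50 + 2500 = 0 + j1450 → |·| ≈ 1450, ∠ ≈ 90.00°
|T| = 12500 / 1450 ≈ 8.6207
Gain = 20 log₁₀(8.6207) ≈ 18.71 dB
∠T = 0.00° − 90.00° = -90.00°

18.7 dB, -90.0°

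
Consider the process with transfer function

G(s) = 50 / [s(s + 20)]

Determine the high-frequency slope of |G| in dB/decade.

-40 dB/decade

Each pole contributes −20 dB/decade at high frequency; each zero contributes +20 dB/decade.
Net: 0 zero(s) − 2 pole(s) → -40 dB/decade.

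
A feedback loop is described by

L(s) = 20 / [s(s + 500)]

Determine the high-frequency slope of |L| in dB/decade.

Each pole contributes −20 dB/decade at high frequency; each zero contributes +20 dB/decade.
Net: 0 zero(s) − 2 pole(s) → -40 dB/decade.

-40 dB/decade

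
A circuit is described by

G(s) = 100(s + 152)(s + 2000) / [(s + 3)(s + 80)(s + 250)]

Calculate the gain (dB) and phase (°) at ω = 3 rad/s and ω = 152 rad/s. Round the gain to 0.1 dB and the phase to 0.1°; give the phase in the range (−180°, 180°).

At s = jω = j3:
zero (s+152): 152 + j3 → |·| = √(152²+3²) = √23113 ≈ 152.03, ∠ = arctan(3/152) ≈ 1.13°
zero (s+2000): 2000 + j3 → |·| = √(2000²+3²) = √4000009 ≈ 2000, ∠ = arctan(3/2000) ≈ 0.09°
pole (s+3): 3 + j3 → |·| = √(3²+3²) = √18 ≈ 4.2426, ∠ = arctan(3/3) ≈ 45.00°
pole (s+80): 80 + j3 → |·| = √(80²+3²) = √6409 ≈ 80.056, ∠ = arctan(3/80) ≈ 2.15°
pole (s+250): 250 + j3 → |·| = √(250²+3²) = √62509 ≈ 250.02, ∠ = arctan(3/250) ≈ 0.69°
|G| = 100 · 3.0406e+05 / 84918 ≈ 358.06
Gain = 20 log₁₀(358.06) ≈ 51.08 dB
∠G = 1.22° − 47.84° = -46.62°

At s = jω = j152:
zero (s+152): 152 + j152 → |·| = √(152²+152²) = √46208 ≈ 214.96, ∠ = arctan(152/152) ≈ 45.00°
zero (s+2000): 2000 + j152 → |·| = √(2000²+152²) = √4023104 ≈ 2005.8, ∠ = arctan(152/2000) ≈ 4.35°
pole (s+3): 3 + j152 → |·| = √(3²+152²) = √23113 ≈ 152.03, ∠ = arctan(152/3) ≈ 88.87°
pole (s+80): 80 + j152 → |·| = √(80²+152²) = √29504 ≈ 171.77, ∠ = arctan(152/80) ≈ 62.24°
pole (s+250): 250 + j152 → |·| = √(250²+152²) = √85604 ≈ 292.58, ∠ = arctan(152/250) ≈ 31.30°
|G| = 100 · 4.3117e+05 / 7.6405e+06 ≈ 5.6432
Gain = 20 log₁₀(5.6432) ≈ 15.03 dB
∠G = 49.35° − 182.41° = -133.06°

ω = 3: 51.1 dB, -46.6°; ω = 152: 15.0 dB, -133.1°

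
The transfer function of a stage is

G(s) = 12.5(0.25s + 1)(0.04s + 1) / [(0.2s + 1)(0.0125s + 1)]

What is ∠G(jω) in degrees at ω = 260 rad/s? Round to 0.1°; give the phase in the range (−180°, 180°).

11.8°

At ω = 260 rad/s:
zero (1 + j260·0.25) = 1 + j65 → |·| ≈ 65.008, ∠ ≈ 89.12°
zero (1 + j260·0.04) = 1 + j10.4 → |·| ≈ 10.448, ∠ ≈ 84.51°
pole (1 + j260·0.2) = 1 + j52 → |·| ≈ 52.01, ∠ ≈ 88.90°
pole (1 + j260·0.0125) = 1 + j3.25 → |·| ≈ 3.4004, ∠ ≈ 72.90°
∠G = (89.12° + 84.51°) − (88.90° + 72.90°) = 11.83°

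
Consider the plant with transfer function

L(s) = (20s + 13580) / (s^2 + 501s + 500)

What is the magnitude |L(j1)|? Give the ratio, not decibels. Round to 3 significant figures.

Substitute s = j1:
Numerator: 20(j1) + 13580 = 13580 + j20
Denominator: (j1)^2 + 501(j1) + 500 = 499 + j501
|N| = √(13580² + 20²) ≈ 13580, ∠N ≈ 0.08°
|D| = √(499² + 501²) ≈ 707.11, ∠D ≈ 45.11°
|L| = 13580 / 707.11 ≈ 19.205

19.2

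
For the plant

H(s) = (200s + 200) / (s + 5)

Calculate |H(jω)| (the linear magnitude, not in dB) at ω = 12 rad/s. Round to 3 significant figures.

Substitute s = j12:
Numerator: 200(j12) + 200 = 200 + j2400
Denominator: (j12) + 5 = 5 + j12
|N| = √(200² + 2400²) ≈ 2408.3, ∠N ≈ 85.24°
|D| = √(5² + 12²) ≈ 13, ∠D ≈ 67.38°
|H| = 2408.3 / 13 ≈ 185.25

185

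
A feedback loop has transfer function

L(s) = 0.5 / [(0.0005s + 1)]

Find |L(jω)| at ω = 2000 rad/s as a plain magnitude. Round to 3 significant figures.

At ω = 2000 rad/s:
pole (1 + j2000·0.0005) = 1 + j1 → |·| ≈ 1.4142, ∠ ≈ 45.00°
|L| = 0.5 · 1 / (1.4142) ≈ 0.35356

0.354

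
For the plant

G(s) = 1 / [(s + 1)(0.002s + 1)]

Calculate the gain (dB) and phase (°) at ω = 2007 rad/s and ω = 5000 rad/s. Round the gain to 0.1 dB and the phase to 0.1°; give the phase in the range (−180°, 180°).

ω = 2007: -78.4 dB, -166.0°; ω = 5000: -94.0 dB, -174.3°

At ω = 2007 rad/s:
pole (1 + j2007·1) = 1 + j2007 → |·| ≈ 2007, ∠ ≈ 89.97°
pole (1 + j2007·0.002) = 1 + j4.014 → |·| ≈ 4.1367, ∠ ≈ 76.01°
|G| = 1 · 1 / (2007 · 4.1367) ≈ 0.00012045
Gain = 20 log₁₀(0.00012045) ≈ -78.38 dB
∠G = (0°) − (89.97° + 76.01°) = -165.98°

At ω = 5000 rad/s:
pole (1 + j5000·1) = 1 + j5000 → |·| ≈ 5000, ∠ ≈ 89.99°
pole (1 + j5000·0.002) = 1 + j10 → |·| ≈ 10.05, ∠ ≈ 84.29°
|G| = 1 · 1 / (5000 · 10.05) ≈ 1.99e-05
Gain = 20 log₁₀(1.99e-05) ≈ -94.02 dB
∠G = (0°) − (89.99° + 84.29°) = -174.28°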